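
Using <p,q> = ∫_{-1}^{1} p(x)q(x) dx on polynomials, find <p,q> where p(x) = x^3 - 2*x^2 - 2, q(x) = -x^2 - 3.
<p,q> = 272/15

Expand the product: p(x)·q(x) = -x^5 + 2*x^4 - 3*x^3 + 8*x^2 + 6.
∫_{-1}^{1} of each monomial x^k gives [2/(k+1) if k even, 0 if k odd]. Integrating term-by-term (or equivalently evaluating the antiderivative F(x) = -x^6/6 + 2*x^5/5 - 3*x^4/4 + 8*x^3/3 + 6*x at the endpoints):
  F(1) − F(−1) = 163/20 − (-599/60) = 272/15.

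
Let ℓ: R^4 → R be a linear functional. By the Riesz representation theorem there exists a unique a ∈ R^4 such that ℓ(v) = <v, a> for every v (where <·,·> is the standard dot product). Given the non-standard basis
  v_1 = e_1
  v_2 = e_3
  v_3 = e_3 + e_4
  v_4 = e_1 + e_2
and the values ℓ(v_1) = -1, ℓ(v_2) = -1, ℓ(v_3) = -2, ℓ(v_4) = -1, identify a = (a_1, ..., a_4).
a = (-1, 0, -1, -1)

Write a = (a_1, ..., a_4) in the standard basis. For each basis vector v_i, ℓ(v_i) = <v_i, a> is a linear equation in the a_j's. Collect the n equations into a matrix system V a = ℓ, where row i of V is v_i (expressed in the standard basis). Since V is invertible (lower-triangular with 1s on the diagonal, up to permutation), solve by back-substitution:
  V =
[[1, 0, 0, 0],
 [0, 0, 1, 0],
 [0, 0, 1, 1],
 [1, 1, 0, 0]]
  V a = (-1, -1, -2, -1)
Solving gives a = (-1, 0, -1, -1).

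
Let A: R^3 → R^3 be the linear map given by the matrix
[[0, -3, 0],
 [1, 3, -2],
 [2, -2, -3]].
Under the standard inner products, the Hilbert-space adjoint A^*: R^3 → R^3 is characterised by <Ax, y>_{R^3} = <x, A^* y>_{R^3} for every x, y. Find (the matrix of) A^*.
A^* = A^T =
[[0, 1, 2],
 [-3, 3, -2],
 [0, -2, -3]]

For real matrices with standard dot products, the defining identity <Ax, y> = <x, A^* y> gives (Ax)^T y = x^T (A^*) y, i.e. x^T A^T y = x^T (A^*) y. Since this holds for all x, y, we must have A^* = A^T. Therefore
A^* =
[[0, 1, 2],
 [-3, 3, -2],
 [0, -2, -3]].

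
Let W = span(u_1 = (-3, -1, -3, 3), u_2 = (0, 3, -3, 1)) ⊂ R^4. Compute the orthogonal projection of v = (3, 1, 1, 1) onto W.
proj_W(v) = (597/451, 553/451, 243/451, -479/451)

Set up U = [u_1 | ... | u_2] ∈ R^(4×2). The projector onto W = col(U) is P = U (U^T U)^(-1) U^T.
Compute U^T U =
  [28, 9]
  [9, 19],
and U^T v = (-10, 1).
Solve U^T U · c = U^T v for the coefficients: c = (-199/451, 118/451). The projection is proj_W(v) = U c.
Check: (v - proj_W(v)) · u_1 = 0  (should be 0).
Check: (v - proj_W(v)) · u_2 = 0  (should be 0).
Result: proj_W(v) = (597/451, 553/451, 243/451, -479/451).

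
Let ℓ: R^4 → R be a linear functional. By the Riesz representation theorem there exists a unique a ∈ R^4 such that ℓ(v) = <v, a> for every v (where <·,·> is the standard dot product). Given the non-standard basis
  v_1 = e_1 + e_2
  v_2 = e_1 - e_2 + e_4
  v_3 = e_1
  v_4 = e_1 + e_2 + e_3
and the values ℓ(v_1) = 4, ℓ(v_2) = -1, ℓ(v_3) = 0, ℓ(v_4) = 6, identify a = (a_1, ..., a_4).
a = (0, 4, 2, 3)

Write a = (a_1, ..., a_4) in the standard basis. For each basis vector v_i, ℓ(v_i) = <v_i, a> is a linear equation in the a_j's. Collect the n equations into a matrix system V a = ℓ, where row i of V is v_i (expressed in the standard basis). Since V is invertible (lower-triangular with 1s on the diagonal, up to permutation), solve by back-substitution:
  V =
[[1, 1, 0, 0],
 [1, -1, 0, 1],
 [1, 0, 0, 0],
 [1, 1, 1, 0]]
  V a = (4, -1, 0, 6)
Solving gives a = (0, 4, 2, 3).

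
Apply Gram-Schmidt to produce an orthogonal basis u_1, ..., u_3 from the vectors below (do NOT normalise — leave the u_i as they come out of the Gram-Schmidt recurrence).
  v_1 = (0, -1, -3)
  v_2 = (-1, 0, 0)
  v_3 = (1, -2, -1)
Orthogonal basis:
  u_1 = (0, -1, -3)
  u_2 = (-1, 0, 0)
  u_3 = (0, -3/2, 1/2)

Apply the Gram-Schmidt recurrence
  u_1 = v_1
  u_i = v_i − Σ_{j<i} ((v_i · u_j) / (u_j · u_j)) · u_j.

Step by step this gives:
  u_1 = (0, -1, -3)
  u_2 = (-1, 0, 0)
  u_3 = (0, -3/2, 1/2)

Orthogonality check:
  u_2 · u_1 = 0 (should be 0)
  u_3 · u_1 = 0 (should be 0)
  u_3 · u_2 = 0 (should be 0)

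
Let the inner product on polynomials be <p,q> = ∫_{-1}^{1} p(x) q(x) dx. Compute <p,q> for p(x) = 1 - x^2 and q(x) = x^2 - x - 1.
<p,q> = -16/15

Expand the product: p(x)·q(x) = -x^4 + x^3 + 2*x^2 - x - 1.
∫_{-1}^{1} of each monomial x^k gives [2/(k+1) if k even, 0 if k odd]. Integrating term-by-term (or equivalently evaluating the antiderivative F(x) = -x^5/5 + x^4/4 + 2*x^3/3 - x^2/2 - x at the endpoints):
  F(1) − F(−1) = -47/60 − (17/60) = -16/15.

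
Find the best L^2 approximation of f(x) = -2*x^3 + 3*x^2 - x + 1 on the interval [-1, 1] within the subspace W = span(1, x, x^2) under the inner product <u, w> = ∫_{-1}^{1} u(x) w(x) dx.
g(x) = 3*x^2 - 11*x/5 + 1

The best approximation g ∈ W is the orthogonal projection of f onto W. Writing g = a_0 + a_1 x + a_2 x^2, the coefficients solve the normal equations G · a = b where
  G_{ij} = <φ_i, φ_j> and b_i = <f, φ_i>, with φ_0 = 1, φ_1 = x, φ_2 = x^2.
G =
  [2, 0, 2/3]
  [0, 2/3, 0]
  [2/3, 0, 2/5],
b = (4, -22/15, 28/15).
Solving gives a_0 = 1, a_1 = -11/5, a_2 = 3, so
  g(x) = 3*x^2 - 11*x/5 + 1.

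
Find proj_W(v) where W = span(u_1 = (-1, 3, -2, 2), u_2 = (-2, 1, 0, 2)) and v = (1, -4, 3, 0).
proj_W(v) = (-1/9, -32/9, 26/9, -4/3)

Set up U = [u_1 | ... | u_2] ∈ R^(4×2). The projector onto W = col(U) is P = U (U^T U)^(-1) U^T.
Compute U^T U =
  [18, 9]
  [9, 9],
and U^T v = (-19, -6).
Solve U^T U · c = U^T v for the coefficients: c = (-13/9, 7/9). The projection is proj_W(v) = U c.
Check: (v - proj_W(v)) · u_1 = 0  (should be 0).
Check: (v - proj_W(v)) · u_2 = 0  (should be 0).
Result: proj_W(v) = (-1/9, -32/9, 26/9, -4/3).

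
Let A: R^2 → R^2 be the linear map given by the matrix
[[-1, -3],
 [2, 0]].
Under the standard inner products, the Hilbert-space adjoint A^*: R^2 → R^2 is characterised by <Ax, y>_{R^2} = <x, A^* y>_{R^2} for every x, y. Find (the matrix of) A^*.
A^* = A^T =
[[-1, 2],
 [-3, 0]]

For real matrices with standard dot products, the defining identity <Ax, y> = <x, A^* y> gives (Ax)^T y = x^T (A^*) y, i.e. x^T A^T y = x^T (A^*) y. Since this holds for all x, y, we must have A^* = A^T. Therefore
A^* =
[[-1, 2],
 [-3, 0]].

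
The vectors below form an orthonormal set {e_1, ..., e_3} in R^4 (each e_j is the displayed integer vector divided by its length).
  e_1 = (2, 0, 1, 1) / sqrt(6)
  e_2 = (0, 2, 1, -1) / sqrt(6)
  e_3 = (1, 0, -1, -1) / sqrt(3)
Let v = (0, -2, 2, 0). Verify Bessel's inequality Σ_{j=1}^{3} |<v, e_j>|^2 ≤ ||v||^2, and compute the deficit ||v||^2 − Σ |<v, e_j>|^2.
Σ |<v, e_j>|^2 = 8/3; ||v||^2 = 8; deficit = 16/3

Write each e_j = u_j / sqrt(<u_j, u_j>) where u_j is the displayed integer vector. Then <v, e_j> = <v, u_j> / sqrt(<u_j, u_j>), so |<v, e_j>|^2 = <v, u_j>^2 / <u_j, u_j>.
Coefficients: <v, e_1> = 2/sqrt(6), <v, e_2> = -2/sqrt(6), <v, e_3> = -2/sqrt(3).
Square and sum: Σ |<v, e_j>|^2 = 8/3.
Compute ||v||^2 = v·v = 8.
Deficit = 8 − 8/3 = 16/3 ≥ 0, confirming Bessel's inequality. (The deficit equals ||v − Σ <v,e_j> e_j||^2, the squared distance from v to span{e_j}.)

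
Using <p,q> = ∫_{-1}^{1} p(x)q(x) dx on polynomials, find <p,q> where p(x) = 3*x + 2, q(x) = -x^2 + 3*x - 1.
<p,q> = 2/3

Expand the product: p(x)·q(x) = -3*x^3 + 7*x^2 + 3*x - 2.
∫_{-1}^{1} of each monomial x^k gives [2/(k+1) if k even, 0 if k odd]. Integrating term-by-term (or equivalently evaluating the antiderivative F(x) = -3*x^4/4 + 7*x^3/3 + 3*x^2/2 - 2*x at the endpoints):
  F(1) − F(−1) = 13/12 − (5/12) = 2/3.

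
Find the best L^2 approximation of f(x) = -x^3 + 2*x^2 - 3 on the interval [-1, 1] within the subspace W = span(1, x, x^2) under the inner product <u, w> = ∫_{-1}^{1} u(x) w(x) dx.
g(x) = 2*x^2 - 3*x/5 - 3

The best approximation g ∈ W is the orthogonal projection of f onto W. Writing g = a_0 + a_1 x + a_2 x^2, the coefficients solve the normal equations G · a = b where
  G_{ij} = <φ_i, φ_j> and b_i = <f, φ_i>, with φ_0 = 1, φ_1 = x, φ_2 = x^2.
G =
  [2, 0, 2/3]
  [0, 2/3, 0]
  [2/3, 0, 2/5],
b = (-14/3, -2/5, -6/5).
Solving gives a_0 = -3, a_1 = -3/5, a_2 = 2, so
  g(x) = 2*x^2 - 3*x/5 - 3.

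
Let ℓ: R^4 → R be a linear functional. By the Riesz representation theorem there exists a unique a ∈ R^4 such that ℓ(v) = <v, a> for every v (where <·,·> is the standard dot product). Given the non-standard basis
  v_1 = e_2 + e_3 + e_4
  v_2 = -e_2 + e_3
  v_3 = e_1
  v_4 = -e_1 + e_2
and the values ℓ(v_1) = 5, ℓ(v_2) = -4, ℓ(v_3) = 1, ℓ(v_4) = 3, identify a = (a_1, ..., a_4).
a = (1, 4, 0, 1)

Write a = (a_1, ..., a_4) in the standard basis. For each basis vector v_i, ℓ(v_i) = <v_i, a> is a linear equation in the a_j's. Collect the n equations into a matrix system V a = ℓ, where row i of V is v_i (expressed in the standard basis). Since V is invertible (lower-triangular with 1s on the diagonal, up to permutation), solve by back-substitution:
  V =
[[0, 1, 1, 1],
 [0, -1, 1, 0],
 [1, 0, 0, 0],
 [-1, 1, 0, 0]]
  V a = (5, -4, 1, 3)
Solving gives a = (1, 4, 0, 1).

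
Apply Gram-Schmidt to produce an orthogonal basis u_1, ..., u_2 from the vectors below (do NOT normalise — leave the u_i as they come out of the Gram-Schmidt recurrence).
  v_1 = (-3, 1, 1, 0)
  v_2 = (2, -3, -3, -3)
Orthogonal basis:
  u_1 = (-3, 1, 1, 0)
  u_2 = (-14/11, -21/11, -21/11, -3)

Apply the Gram-Schmidt recurrence
  u_1 = v_1
  u_i = v_i − Σ_{j<i} ((v_i · u_j) / (u_j · u_j)) · u_j.

Step by step this gives:
  u_1 = (-3, 1, 1, 0)
  u_2 = (-14/11, -21/11, -21/11, -3)

Orthogonality check:
  u_2 · u_1 = 0 (should be 0)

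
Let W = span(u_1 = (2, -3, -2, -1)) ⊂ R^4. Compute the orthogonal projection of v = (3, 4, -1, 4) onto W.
proj_W(v) = (-8/9, 4/3, 8/9, 4/9)

Set up U = [u_1 | ... | u_1] ∈ R^(4×1). The projector onto W = col(U) is P = U (U^T U)^(-1) U^T.
Compute U^T U =
  [18],
and U^T v = (-8).
Solve U^T U · c = U^T v for the coefficients: c = (-4/9). The projection is proj_W(v) = U c.
Check: (v - proj_W(v)) · u_1 = 0  (should be 0).
Result: proj_W(v) = (-8/9, 4/3, 8/9, 4/9).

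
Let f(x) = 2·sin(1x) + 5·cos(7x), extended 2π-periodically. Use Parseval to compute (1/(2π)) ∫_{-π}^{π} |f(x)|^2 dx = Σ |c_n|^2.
Σ |c_n|^2 = 29/2

Expand |f|^2 and use orthogonality of {sin(nx), cos(mx)} on [-π, π]:
  ∫_{-π}^{π} sin(nx)^2 dx = π, ∫ cos(mx)^2 dx = π, and cross terms integrate to 0.
So ∫_{-π}^{π} f(x)^2 dx = 2^2 · π + 5^2 · π = (4 + 25)π.
Divide by 2π: (4 + 25)/2 = 29/2.
By Parseval, this equals Σ |c_n|^2.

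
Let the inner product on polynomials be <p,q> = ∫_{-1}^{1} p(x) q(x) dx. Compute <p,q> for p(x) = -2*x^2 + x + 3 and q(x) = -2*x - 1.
<p,q> = -6

Expand the product: p(x)·q(x) = 4*x^3 - 7*x - 3.
∫_{-1}^{1} of each monomial x^k gives [2/(k+1) if k even, 0 if k odd]. Integrating term-by-term (or equivalently evaluating the antiderivative F(x) = x^4 - 7*x^2/2 - 3*x at the endpoints):
  F(1) − F(−1) = -11/2 − (1/2) = -6.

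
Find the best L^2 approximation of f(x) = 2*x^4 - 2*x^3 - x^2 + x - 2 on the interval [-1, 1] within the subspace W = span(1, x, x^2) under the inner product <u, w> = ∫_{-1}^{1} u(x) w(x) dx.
g(x) = 5*x^2/7 - x/5 - 76/35

The best approximation g ∈ W is the orthogonal projection of f onto W. Writing g = a_0 + a_1 x + a_2 x^2, the coefficients solve the normal equations G · a = b where
  G_{ij} = <φ_i, φ_j> and b_i = <f, φ_i>, with φ_0 = 1, φ_1 = x, φ_2 = x^2.
G =
  [2, 0, 2/3]
  [0, 2/3, 0]
  [2/3, 0, 2/5],
b = (-58/15, -2/15, -122/105).
Solving gives a_0 = -76/35, a_1 = -1/5, a_2 = 5/7, so
  g(x) = 5*x^2/7 - x/5 - 76/35.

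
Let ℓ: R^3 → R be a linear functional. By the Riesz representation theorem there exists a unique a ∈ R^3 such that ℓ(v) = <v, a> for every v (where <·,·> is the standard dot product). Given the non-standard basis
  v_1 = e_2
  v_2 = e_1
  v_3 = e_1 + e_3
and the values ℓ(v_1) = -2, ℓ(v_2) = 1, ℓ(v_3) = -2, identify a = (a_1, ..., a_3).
a = (1, -2, -3)

Write a = (a_1, ..., a_3) in the standard basis. For each basis vector v_i, ℓ(v_i) = <v_i, a> is a linear equation in the a_j's. Collect the n equations into a matrix system V a = ℓ, where row i of V is v_i (expressed in the standard basis). Since V is invertible (lower-triangular with 1s on the diagonal, up to permutation), solve by back-substitution:
  V =
[[0, 1, 0],
 [1, 0, 0],
 [1, 0, 1]]
  V a = (-2, 1, -2)
Solving gives a = (1, -2, -3).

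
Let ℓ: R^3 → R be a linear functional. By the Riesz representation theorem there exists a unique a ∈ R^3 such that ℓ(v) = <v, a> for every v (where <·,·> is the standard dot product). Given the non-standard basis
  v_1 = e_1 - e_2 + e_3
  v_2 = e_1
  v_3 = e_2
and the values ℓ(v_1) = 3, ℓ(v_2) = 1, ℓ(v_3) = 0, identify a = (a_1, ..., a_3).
a = (1, 0, 2)

Write a = (a_1, ..., a_3) in the standard basis. For each basis vector v_i, ℓ(v_i) = <v_i, a> is a linear equation in the a_j's. Collect the n equations into a matrix system V a = ℓ, where row i of V is v_i (expressed in the standard basis). Since V is invertible (lower-triangular with 1s on the diagonal, up to permutation), solve by back-substitution:
  V =
[[1, -1, 1],
 [1, 0, 0],
 [0, 1, 0]]
  V a = (3, 1, 0)
Solving gives a = (1, 0, 2).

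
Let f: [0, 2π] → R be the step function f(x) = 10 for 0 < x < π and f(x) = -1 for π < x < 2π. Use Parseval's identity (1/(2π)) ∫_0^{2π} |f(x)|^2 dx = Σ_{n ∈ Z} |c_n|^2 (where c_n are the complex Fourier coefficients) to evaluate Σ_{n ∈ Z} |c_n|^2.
Σ |c_n|^2 = 101/2

Parseval equates the L^2 energy of f (normalised by 1/(2π)) with the ℓ^2 sum of its Fourier coefficients: (1/(2π)) ∫_0^{2π} |f|^2 = Σ |c_n|^2.
Compute the left side: (1/(2π)) [∫_0^π 10^2 dx + ∫_π^{2π} (-1)^2 dx] = (1/(2π)) · (100π + 1π) = (100 + 1)/2 = 101/2.
So Σ_{n ∈ Z} |c_n|^2 = 101/2.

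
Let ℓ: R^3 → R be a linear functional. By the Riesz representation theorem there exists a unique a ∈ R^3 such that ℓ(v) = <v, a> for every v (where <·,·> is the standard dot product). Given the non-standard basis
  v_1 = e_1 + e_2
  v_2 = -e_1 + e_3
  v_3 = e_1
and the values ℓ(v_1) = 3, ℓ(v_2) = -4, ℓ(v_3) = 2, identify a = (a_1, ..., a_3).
a = (2, 1, -2)

Write a = (a_1, ..., a_3) in the standard basis. For each basis vector v_i, ℓ(v_i) = <v_i, a> is a linear equation in the a_j's. Collect the n equations into a matrix system V a = ℓ, where row i of V is v_i (expressed in the standard basis). Since V is invertible (lower-triangular with 1s on the diagonal, up to permutation), solve by back-substitution:
  V =
[[1, 1, 0],
 [-1, 0, 1],
 [1, 0, 0]]
  V a = (3, -4, 2)
Solving gives a = (2, 1, -2).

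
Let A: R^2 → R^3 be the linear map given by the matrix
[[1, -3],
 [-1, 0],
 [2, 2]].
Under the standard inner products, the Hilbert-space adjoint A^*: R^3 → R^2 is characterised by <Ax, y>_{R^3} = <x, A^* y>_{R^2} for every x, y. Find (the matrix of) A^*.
A^* = A^T =
[[1, -1, 2],
 [-3, 0, 2]]

For real matrices with standard dot products, the defining identity <Ax, y> = <x, A^* y> gives (Ax)^T y = x^T (A^*) y, i.e. x^T A^T y = x^T (A^*) y. Since this holds for all x, y, we must have A^* = A^T. Therefore
A^* =
[[1, -1, 2],
 [-3, 0, 2]].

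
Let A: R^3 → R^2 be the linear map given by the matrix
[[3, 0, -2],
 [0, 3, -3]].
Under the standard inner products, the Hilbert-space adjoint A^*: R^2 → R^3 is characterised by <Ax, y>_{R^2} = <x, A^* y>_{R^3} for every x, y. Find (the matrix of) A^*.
A^* = A^T =
[[3, 0],
 [0, 3],
 [-2, -3]]

For real matrices with standard dot products, the defining identity <Ax, y> = <x, A^* y> gives (Ax)^T y = x^T (A^*) y, i.e. x^T A^T y = x^T (A^*) y. Since this holds for all x, y, we must have A^* = A^T. Therefore
A^* =
[[3, 0],
 [0, 3],
 [-2, -3]].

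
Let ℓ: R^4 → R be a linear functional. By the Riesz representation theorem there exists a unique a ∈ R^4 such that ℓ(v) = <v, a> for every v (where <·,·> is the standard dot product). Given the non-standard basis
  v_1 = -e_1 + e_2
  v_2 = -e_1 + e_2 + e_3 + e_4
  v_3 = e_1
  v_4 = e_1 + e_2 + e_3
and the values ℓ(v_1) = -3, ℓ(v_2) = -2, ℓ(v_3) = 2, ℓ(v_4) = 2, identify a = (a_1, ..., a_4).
a = (2, -1, 1, 0)

Write a = (a_1, ..., a_4) in the standard basis. For each basis vector v_i, ℓ(v_i) = <v_i, a> is a linear equation in the a_j's. Collect the n equations into a matrix system V a = ℓ, where row i of V is v_i (expressed in the standard basis). Since V is invertible (lower-triangular with 1s on the diagonal, up to permutation), solve by back-substitution:
  V =
[[-1, 1, 0, 0],
 [-1, 1, 1, 1],
 [1, 0, 0, 0],
 [1, 1, 1, 0]]
  V a = (-3, -2, 2, 2)
Solving gives a = (2, -1, 1, 0).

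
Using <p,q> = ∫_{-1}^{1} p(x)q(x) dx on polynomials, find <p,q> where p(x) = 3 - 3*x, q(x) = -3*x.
<p,q> = 6

Expand the product: p(x)·q(x) = 9*x^2 - 9*x.
∫_{-1}^{1} of each monomial x^k gives [2/(k+1) if k even, 0 if k odd]. Integrating term-by-term (or equivalently evaluating the antiderivative F(x) = 3*x^3 - 9*x^2/2 at the endpoints):
  F(1) − F(−1) = -3/2 − (-15/2) = 6.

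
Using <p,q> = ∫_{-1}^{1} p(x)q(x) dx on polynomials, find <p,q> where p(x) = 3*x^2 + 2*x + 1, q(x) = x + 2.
<p,q> = 28/3

Expand the product: p(x)·q(x) = 3*x^3 + 8*x^2 + 5*x + 2.
∫_{-1}^{1} of each monomial x^k gives [2/(k+1) if k even, 0 if k odd]. Integrating term-by-term (or equivalently evaluating the antiderivative F(x) = 3*x^4/4 + 8*x^3/3 + 5*x^2/2 + 2*x at the endpoints):
  F(1) − F(−1) = 95/12 − (-17/12) = 28/3.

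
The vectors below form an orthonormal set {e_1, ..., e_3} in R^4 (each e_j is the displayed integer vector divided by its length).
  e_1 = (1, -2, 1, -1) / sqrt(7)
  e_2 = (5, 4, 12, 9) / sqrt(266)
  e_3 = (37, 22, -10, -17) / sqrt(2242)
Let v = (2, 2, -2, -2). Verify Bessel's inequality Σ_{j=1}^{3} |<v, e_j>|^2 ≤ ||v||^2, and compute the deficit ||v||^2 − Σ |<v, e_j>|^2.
Σ |<v, e_j>|^2 = 940/59; ||v||^2 = 16; deficit = 4/59

Write each e_j = u_j / sqrt(<u_j, u_j>) where u_j is the displayed integer vector. Then <v, e_j> = <v, u_j> / sqrt(<u_j, u_j>), so |<v, e_j>|^2 = <v, u_j>^2 / <u_j, u_j>.
Coefficients: <v, e_1> = -2/sqrt(7), <v, e_2> = -24/sqrt(266), <v, e_3> = 172/sqrt(2242).
Square and sum: Σ |<v, e_j>|^2 = 940/59.
Compute ||v||^2 = v·v = 16.
Deficit = 16 − 940/59 = 4/59 ≥ 0, confirming Bessel's inequality. (The deficit equals ||v − Σ <v,e_j> e_j||^2, the squared distance from v to span{e_j}.)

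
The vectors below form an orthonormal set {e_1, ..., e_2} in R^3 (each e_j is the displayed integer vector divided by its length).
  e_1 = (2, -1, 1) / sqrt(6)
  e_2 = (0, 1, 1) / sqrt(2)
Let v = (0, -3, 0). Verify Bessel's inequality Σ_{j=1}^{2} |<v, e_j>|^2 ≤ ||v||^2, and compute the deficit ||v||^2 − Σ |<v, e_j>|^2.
Σ |<v, e_j>|^2 = 6; ||v||^2 = 9; deficit = 3

Write each e_j = u_j / sqrt(<u_j, u_j>) where u_j is the displayed integer vector. Then <v, e_j> = <v, u_j> / sqrt(<u_j, u_j>), so |<v, e_j>|^2 = <v, u_j>^2 / <u_j, u_j>.
Coefficients: <v, e_1> = 3/sqrt(6), <v, e_2> = -3/sqrt(2).
Square and sum: Σ |<v, e_j>|^2 = 6.
Compute ||v||^2 = v·v = 9.
Deficit = 9 − 6 = 3 ≥ 0, confirming Bessel's inequality. (The deficit equals ||v − Σ <v,e_j> e_j||^2, the squared distance from v to span{e_j}.)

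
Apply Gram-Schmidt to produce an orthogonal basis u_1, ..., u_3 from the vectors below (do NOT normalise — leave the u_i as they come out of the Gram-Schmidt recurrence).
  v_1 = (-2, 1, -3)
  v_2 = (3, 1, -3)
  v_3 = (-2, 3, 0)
Orthogonal basis:
  u_1 = (-2, 1, -3)
  u_2 = (25/7, 5/7, -15/7)
  u_3 = (0, 27/10, 9/10)

Apply the Gram-Schmidt recurrence
  u_1 = v_1
  u_i = v_i − Σ_{j<i} ((v_i · u_j) / (u_j · u_j)) · u_j.

Step by step this gives:
  u_1 = (-2, 1, -3)
  u_2 = (25/7, 5/7, -15/7)
  u_3 = (0, 27/10, 9/10)

Orthogonality check:
  u_2 · u_1 = 0 (should be 0)
  u_3 · u_1 = 0 (should be 0)
  u_3 · u_2 = 0 (should be 0)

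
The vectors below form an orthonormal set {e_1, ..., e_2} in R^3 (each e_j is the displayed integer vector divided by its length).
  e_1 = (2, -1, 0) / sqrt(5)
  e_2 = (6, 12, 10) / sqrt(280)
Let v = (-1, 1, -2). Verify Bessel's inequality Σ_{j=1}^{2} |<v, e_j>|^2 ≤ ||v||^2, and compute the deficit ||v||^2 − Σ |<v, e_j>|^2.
Σ |<v, e_j>|^2 = 5/2; ||v||^2 = 6; deficit = 7/2

Write each e_j = u_j / sqrt(<u_j, u_j>) where u_j is the displayed integer vector. Then <v, e_j> = <v, u_j> / sqrt(<u_j, u_j>), so |<v, e_j>|^2 = <v, u_j>^2 / <u_j, u_j>.
Coefficients: <v, e_1> = -3/sqrt(5), <v, e_2> = -14/sqrt(280).
Square and sum: Σ |<v, e_j>|^2 = 5/2.
Compute ||v||^2 = v·v = 6.
Deficit = 6 − 5/2 = 7/2 ≥ 0, confirming Bessel's inequality. (The deficit equals ||v − Σ <v,e_j> e_j||^2, the squared distance from v to span{e_j}.)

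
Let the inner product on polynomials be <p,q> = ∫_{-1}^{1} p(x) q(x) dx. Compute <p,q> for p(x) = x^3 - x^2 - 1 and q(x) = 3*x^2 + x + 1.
<p,q> = -82/15

Expand the product: p(x)·q(x) = 3*x^5 - 2*x^4 - 4*x^2 - x - 1.
∫_{-1}^{1} of each monomial x^k gives [2/(k+1) if k even, 0 if k odd]. Integrating term-by-term (or equivalently evaluating the antiderivative F(x) = x^6/2 - 2*x^5/5 - 4*x^3/3 - x^2/2 - x at the endpoints):
  F(1) − F(−1) = -41/15 − (41/15) = -82/15.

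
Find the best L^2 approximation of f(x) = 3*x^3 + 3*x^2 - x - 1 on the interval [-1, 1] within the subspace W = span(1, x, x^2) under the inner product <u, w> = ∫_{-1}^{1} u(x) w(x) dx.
g(x) = 3*x^2 + 4*x/5 - 1

The best approximation g ∈ W is the orthogonal projection of f onto W. Writing g = a_0 + a_1 x + a_2 x^2, the coefficients solve the normal equations G · a = b where
  G_{ij} = <φ_i, φ_j> and b_i = <f, φ_i>, with φ_0 = 1, φ_1 = x, φ_2 = x^2.
G =
  [2, 0, 2/3]
  [0, 2/3, 0]
  [2/3, 0, 2/5],
b = (0, 8/15, 8/15).
Solving gives a_0 = -1, a_1 = 4/5, a_2 = 3, so
  g(x) = 3*x^2 + 4*x/5 - 1.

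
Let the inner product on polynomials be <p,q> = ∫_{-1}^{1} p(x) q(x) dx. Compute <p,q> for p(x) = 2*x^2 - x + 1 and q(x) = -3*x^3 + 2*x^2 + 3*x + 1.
<p,q> = 82/15

Expand the product: p(x)·q(x) = -6*x^5 + 7*x^4 + x^3 + x^2 + 2*x + 1.
∫_{-1}^{1} of each monomial x^k gives [2/(k+1) if k even, 0 if k odd]. Integrating term-by-term (or equivalently evaluating the antiderivative F(x) = -x^6 + 7*x^5/5 + x^4/4 + x^3/3 + x^2 + x at the endpoints):
  F(1) − F(−1) = 179/60 − (-149/60) = 82/15.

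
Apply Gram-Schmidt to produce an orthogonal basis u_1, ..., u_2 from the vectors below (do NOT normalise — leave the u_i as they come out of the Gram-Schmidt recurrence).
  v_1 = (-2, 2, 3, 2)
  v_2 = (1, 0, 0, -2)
Orthogonal basis:
  u_1 = (-2, 2, 3, 2)
  u_2 = (3/7, 4/7, 6/7, -10/7)

Apply the Gram-Schmidt recurrence
  u_1 = v_1
  u_i = v_i − Σ_{j<i} ((v_i · u_j) / (u_j · u_j)) · u_j.

Step by step this gives:
  u_1 = (-2, 2, 3, 2)
  u_2 = (3/7, 4/7, 6/7, -10/7)

Orthogonality check:
  u_2 · u_1 = 0 (should be 0)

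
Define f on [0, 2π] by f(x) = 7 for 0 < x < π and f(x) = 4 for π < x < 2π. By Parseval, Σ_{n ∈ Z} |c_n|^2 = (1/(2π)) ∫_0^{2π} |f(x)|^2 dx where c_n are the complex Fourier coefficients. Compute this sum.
Σ |c_n|^2 = 65/2

Parseval equates the L^2 energy of f (normalised by 1/(2π)) with the ℓ^2 sum of its Fourier coefficients: (1/(2π)) ∫_0^{2π} |f|^2 = Σ |c_n|^2.
Compute the left side: (1/(2π)) [∫_0^π 7^2 dx + ∫_π^{2π} 4^2 dx] = (1/(2π)) · (49π + 16π) = (49 + 16)/2 = 65/2.
So Σ_{n ∈ Z} |c_n|^2 = 65/2.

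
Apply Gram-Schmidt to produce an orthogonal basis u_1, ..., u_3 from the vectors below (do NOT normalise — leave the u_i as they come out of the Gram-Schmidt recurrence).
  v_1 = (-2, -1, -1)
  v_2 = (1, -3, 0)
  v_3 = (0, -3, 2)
Orthogonal basis:
  u_1 = (-2, -1, -1)
  u_2 = (4/3, -17/6, 1/6)
  u_3 = (-51/59, -17/59, 119/59)

Apply the Gram-Schmidt recurrence
  u_1 = v_1
  u_i = v_i − Σ_{j<i} ((v_i · u_j) / (u_j · u_j)) · u_j.

Step by step this gives:
  u_1 = (-2, -1, -1)
  u_2 = (4/3, -17/6, 1/6)
  u_3 = (-51/59, -17/59, 119/59)

Orthogonality check:
  u_2 · u_1 = 0 (should be 0)
  u_3 · u_1 = 0 (should be 0)
  u_3 · u_2 = 0 (should be 0)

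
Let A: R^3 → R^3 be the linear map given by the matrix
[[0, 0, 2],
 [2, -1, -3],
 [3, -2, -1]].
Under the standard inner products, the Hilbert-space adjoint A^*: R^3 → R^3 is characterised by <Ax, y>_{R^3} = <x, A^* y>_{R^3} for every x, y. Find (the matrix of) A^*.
A^* = A^T =
[[0, 2, 3],
 [0, -1, -2],
 [2, -3, -1]]

For real matrices with standard dot products, the defining identity <Ax, y> = <x, A^* y> gives (Ax)^T y = x^T (A^*) y, i.e. x^T A^T y = x^T (A^*) y. Since this holds for all x, y, we must have A^* = A^T. Therefore
A^* =
[[0, 2, 3],
 [0, -1, -2],
 [2, -3, -1]].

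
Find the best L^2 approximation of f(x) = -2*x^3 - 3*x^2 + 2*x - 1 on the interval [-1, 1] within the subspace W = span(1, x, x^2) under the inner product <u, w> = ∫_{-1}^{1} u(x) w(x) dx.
g(x) = -3*x^2 + 4*x/5 - 1

The best approximation g ∈ W is the orthogonal projection of f onto W. Writing g = a_0 + a_1 x + a_2 x^2, the coefficients solve the normal equations G · a = b where
  G_{ij} = <φ_i, φ_j> and b_i = <f, φ_i>, with φ_0 = 1, φ_1 = x, φ_2 = x^2.
G =
  [2, 0, 2/3]
  [0, 2/3, 0]
  [2/3, 0, 2/5],
b = (-4, 8/15, -28/15).
Solving gives a_0 = -1, a_1 = 4/5, a_2 = -3, so
  g(x) = -3*x^2 + 4*x/5 - 1.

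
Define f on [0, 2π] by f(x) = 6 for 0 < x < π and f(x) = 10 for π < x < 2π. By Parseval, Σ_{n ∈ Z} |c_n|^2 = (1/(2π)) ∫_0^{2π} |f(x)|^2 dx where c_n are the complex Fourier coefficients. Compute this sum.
Σ |c_n|^2 = 68

Parseval equates the L^2 energy of f (normalised by 1/(2π)) with the ℓ^2 sum of its Fourier coefficients: (1/(2π)) ∫_0^{2π} |f|^2 = Σ |c_n|^2.
Compute the left side: (1/(2π)) [∫_0^π 6^2 dx + ∫_π^{2π} 10^2 dx] = (1/(2π)) · (36π + 100π) = (36 + 100)/2 = 68.
So Σ_{n ∈ Z} |c_n|^2 = 68.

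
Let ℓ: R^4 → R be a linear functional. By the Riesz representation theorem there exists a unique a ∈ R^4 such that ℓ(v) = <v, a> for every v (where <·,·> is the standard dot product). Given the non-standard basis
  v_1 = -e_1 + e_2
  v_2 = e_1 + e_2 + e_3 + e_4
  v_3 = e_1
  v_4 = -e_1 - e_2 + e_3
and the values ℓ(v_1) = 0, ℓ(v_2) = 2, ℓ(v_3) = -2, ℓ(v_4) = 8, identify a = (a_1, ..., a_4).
a = (-2, -2, 4, 2)

Write a = (a_1, ..., a_4) in the standard basis. For each basis vector v_i, ℓ(v_i) = <v_i, a> is a linear equation in the a_j's. Collect the n equations into a matrix system V a = ℓ, where row i of V is v_i (expressed in the standard basis). Since V is invertible (lower-triangular with 1s on the diagonal, up to permutation), solve by back-substitution:
  V =
[[-1, 1, 0, 0],
 [1, 1, 1, 1],
 [1, 0, 0, 0],
 [-1, -1, 1, 0]]
  V a = (0, 2, -2, 8)
Solving gives a = (-2, -2, 4, 2).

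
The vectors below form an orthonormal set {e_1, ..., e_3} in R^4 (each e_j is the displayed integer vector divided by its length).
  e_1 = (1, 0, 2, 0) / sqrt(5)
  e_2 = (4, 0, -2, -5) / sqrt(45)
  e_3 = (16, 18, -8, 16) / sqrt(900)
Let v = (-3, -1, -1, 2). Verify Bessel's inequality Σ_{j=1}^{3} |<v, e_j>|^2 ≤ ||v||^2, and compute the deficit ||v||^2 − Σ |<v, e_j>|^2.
Σ |<v, e_j>|^2 = 366/25; ||v||^2 = 15; deficit = 9/25

Write each e_j = u_j / sqrt(<u_j, u_j>) where u_j is the displayed integer vector. Then <v, e_j> = <v, u_j> / sqrt(<u_j, u_j>), so |<v, e_j>|^2 = <v, u_j>^2 / <u_j, u_j>.
Coefficients: <v, e_1> = -5/sqrt(5), <v, e_2> = -20/sqrt(45), <v, e_3> = -26/sqrt(900).
Square and sum: Σ |<v, e_j>|^2 = 366/25.
Compute ||v||^2 = v·v = 15.
Deficit = 15 − 366/25 = 9/25 ≥ 0, confirming Bessel's inequality. (The deficit equals ||v − Σ <v,e_j> e_j||^2, the squared distance from v to span{e_j}.)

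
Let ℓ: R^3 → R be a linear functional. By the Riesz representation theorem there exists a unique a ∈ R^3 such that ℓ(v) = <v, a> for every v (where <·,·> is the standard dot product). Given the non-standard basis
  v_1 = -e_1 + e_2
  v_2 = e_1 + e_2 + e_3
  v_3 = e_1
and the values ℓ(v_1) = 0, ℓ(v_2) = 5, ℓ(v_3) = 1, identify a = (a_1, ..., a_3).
a = (1, 1, 3)

Write a = (a_1, ..., a_3) in the standard basis. For each basis vector v_i, ℓ(v_i) = <v_i, a> is a linear equation in the a_j's. Collect the n equations into a matrix system V a = ℓ, where row i of V is v_i (expressed in the standard basis). Since V is invertible (lower-triangular with 1s on the diagonal, up to permutation), solve by back-substitution:
  V =
[[-1, 1, 0],
 [1, 1, 1],
 [1, 0, 0]]
  V a = (0, 5, 1)
Solving gives a = (1, 1, 3).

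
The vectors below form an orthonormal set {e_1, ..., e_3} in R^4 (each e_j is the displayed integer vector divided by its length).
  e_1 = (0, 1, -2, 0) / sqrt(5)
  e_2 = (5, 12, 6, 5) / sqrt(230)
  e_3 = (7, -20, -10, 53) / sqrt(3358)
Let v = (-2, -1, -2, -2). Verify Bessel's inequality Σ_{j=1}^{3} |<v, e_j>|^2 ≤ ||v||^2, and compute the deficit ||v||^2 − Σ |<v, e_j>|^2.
Σ |<v, e_j>|^2 = 885/73; ||v||^2 = 13; deficit = 64/73

Write each e_j = u_j / sqrt(<u_j, u_j>) where u_j is the displayed integer vector. Then <v, e_j> = <v, u_j> / sqrt(<u_j, u_j>), so |<v, e_j>|^2 = <v, u_j>^2 / <u_j, u_j>.
Coefficients: <v, e_1> = 3/sqrt(5), <v, e_2> = -44/sqrt(230), <v, e_3> = -80/sqrt(3358).
Square and sum: Σ |<v, e_j>|^2 = 885/73.
Compute ||v||^2 = v·v = 13.
Deficit = 13 − 885/73 = 64/73 ≥ 0, confirming Bessel's inequality. (The deficit equals ||v − Σ <v,e_j> e_j||^2, the squared distance from v to span{e_j}.)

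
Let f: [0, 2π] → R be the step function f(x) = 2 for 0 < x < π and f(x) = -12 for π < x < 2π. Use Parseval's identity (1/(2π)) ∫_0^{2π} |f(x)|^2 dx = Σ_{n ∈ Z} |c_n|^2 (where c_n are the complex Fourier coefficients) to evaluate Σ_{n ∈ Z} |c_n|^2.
Σ |c_n|^2 = 74

Parseval equates the L^2 energy of f (normalised by 1/(2π)) with the ℓ^2 sum of its Fourier coefficients: (1/(2π)) ∫_0^{2π} |f|^2 = Σ |c_n|^2.
Compute the left side: (1/(2π)) [∫_0^π 2^2 dx + ∫_π^{2π} (-12)^2 dx] = (1/(2π)) · (4π + 144π) = (4 + 144)/2 = 74.
So Σ_{n ∈ Z} |c_n|^2 = 74.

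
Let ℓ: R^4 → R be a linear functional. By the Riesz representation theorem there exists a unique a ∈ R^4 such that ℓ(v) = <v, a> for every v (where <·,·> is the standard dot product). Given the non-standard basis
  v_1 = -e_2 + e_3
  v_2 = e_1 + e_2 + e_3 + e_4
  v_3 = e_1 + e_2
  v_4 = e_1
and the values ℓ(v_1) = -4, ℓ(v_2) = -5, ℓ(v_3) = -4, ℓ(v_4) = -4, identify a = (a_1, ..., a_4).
a = (-4, 0, -4, 3)

Write a = (a_1, ..., a_4) in the standard basis. For each basis vector v_i, ℓ(v_i) = <v_i, a> is a linear equation in the a_j's. Collect the n equations into a matrix system V a = ℓ, where row i of V is v_i (expressed in the standard basis). Since V is invertible (lower-triangular with 1s on the diagonal, up to permutation), solve by back-substitution:
  V =
[[0, -1, 1, 0],
 [1, 1, 1, 1],
 [1, 1, 0, 0],
 [1, 0, 0, 0]]
  V a = (-4, -5, -4, -4)
Solving gives a = (-4, 0, -4, 3).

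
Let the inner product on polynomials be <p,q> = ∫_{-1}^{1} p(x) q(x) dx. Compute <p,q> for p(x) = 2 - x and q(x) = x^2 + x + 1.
<p,q> = 14/3

Expand the product: p(x)·q(x) = -x^3 + x^2 + x + 2.
∫_{-1}^{1} of each monomial x^k gives [2/(k+1) if k even, 0 if k odd]. Integrating term-by-term (or equivalently evaluating the antiderivative F(x) = -x^4/4 + x^3/3 + x^2/2 + 2*x at the endpoints):
  F(1) − F(−1) = 31/12 − (-25/12) = 14/3.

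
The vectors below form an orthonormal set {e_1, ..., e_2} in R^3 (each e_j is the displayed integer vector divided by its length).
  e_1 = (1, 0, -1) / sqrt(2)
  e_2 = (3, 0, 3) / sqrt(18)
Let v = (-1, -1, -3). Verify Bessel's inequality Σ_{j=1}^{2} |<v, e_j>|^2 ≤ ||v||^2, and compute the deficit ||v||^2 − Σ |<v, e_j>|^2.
Σ |<v, e_j>|^2 = 10; ||v||^2 = 11; deficit = 1

Write each e_j = u_j / sqrt(<u_j, u_j>) where u_j is the displayed integer vector. Then <v, e_j> = <v, u_j> / sqrt(<u_j, u_j>), so |<v, e_j>|^2 = <v, u_j>^2 / <u_j, u_j>.
Coefficients: <v, e_1> = 2/sqrt(2), <v, e_2> = -12/sqrt(18).
Square and sum: Σ |<v, e_j>|^2 = 10.
Compute ||v||^2 = v·v = 11.
Deficit = 11 − 10 = 1 ≥ 0, confirming Bessel's inequality. (The deficit equals ||v − Σ <v,e_j> e_j||^2, the squared distance from v to span{e_j}.)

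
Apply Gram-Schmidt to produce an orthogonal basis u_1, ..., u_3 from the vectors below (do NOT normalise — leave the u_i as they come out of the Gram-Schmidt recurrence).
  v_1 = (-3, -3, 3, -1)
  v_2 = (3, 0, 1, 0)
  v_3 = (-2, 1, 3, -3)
Orthogonal basis:
  u_1 = (-3, -3, 3, -1)
  u_2 = (33/14, -9/14, 23/14, -3/14)
  u_3 = (-55/122, 160/61, 165/122, -150/61)

Apply the Gram-Schmidt recurrence
  u_1 = v_1
  u_i = v_i − Σ_{j<i} ((v_i · u_j) / (u_j · u_j)) · u_j.

Step by step this gives:
  u_1 = (-3, -3, 3, -1)
  u_2 = (33/14, -9/14, 23/14, -3/14)
  u_3 = (-55/122, 160/61, 165/122, -150/61)

Orthogonality check:
  u_2 · u_1 = 0 (should be 0)
  u_3 · u_1 = 0 (should be 0)
  u_3 · u_2 = 0 (should be 0)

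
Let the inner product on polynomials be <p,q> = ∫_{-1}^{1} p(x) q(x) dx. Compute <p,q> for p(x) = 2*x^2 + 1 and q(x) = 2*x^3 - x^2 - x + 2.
<p,q> = 26/5

Expand the product: p(x)·q(x) = 4*x^5 - 2*x^4 + 3*x^2 - x + 2.
∫_{-1}^{1} of each monomial x^k gives [2/(k+1) if k even, 0 if k odd]. Integrating term-by-term (or equivalently evaluating the antiderivative F(x) = 2*x^6/3 - 2*x^5/5 + x^3 - x^2/2 + 2*x at the endpoints):
  F(1) − F(−1) = 83/30 − (-73/30) = 26/5.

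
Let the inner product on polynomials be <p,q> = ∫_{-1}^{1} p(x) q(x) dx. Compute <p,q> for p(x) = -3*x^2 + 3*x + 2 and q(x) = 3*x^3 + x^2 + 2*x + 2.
<p,q> = 176/15

Expand the product: p(x)·q(x) = -9*x^5 + 6*x^4 + 3*x^3 + 2*x^2 + 10*x + 4.
∫_{-1}^{1} of each monomial x^k gives [2/(k+1) if k even, 0 if k odd]. Integrating term-by-term (or equivalently evaluating the antiderivative F(x) = -3*x^6/2 + 6*x^5/5 + 3*x^4/4 + 2*x^3/3 + 5*x^2 + 4*x at the endpoints):
  F(1) − F(−1) = 607/60 − (-97/60) = 176/15.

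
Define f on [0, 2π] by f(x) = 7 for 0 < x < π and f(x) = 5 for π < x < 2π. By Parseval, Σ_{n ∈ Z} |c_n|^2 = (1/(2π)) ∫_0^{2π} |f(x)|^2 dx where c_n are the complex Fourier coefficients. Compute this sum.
Σ |c_n|^2 = 37

Parseval equates the L^2 energy of f (normalised by 1/(2π)) with the ℓ^2 sum of its Fourier coefficients: (1/(2π)) ∫_0^{2π} |f|^2 = Σ |c_n|^2.
Compute the left side: (1/(2π)) [∫_0^π 7^2 dx + ∫_π^{2π} 5^2 dx] = (1/(2π)) · (49π + 25π) = (49 + 25)/2 = 37.
So Σ_{n ∈ Z} |c_n|^2 = 37.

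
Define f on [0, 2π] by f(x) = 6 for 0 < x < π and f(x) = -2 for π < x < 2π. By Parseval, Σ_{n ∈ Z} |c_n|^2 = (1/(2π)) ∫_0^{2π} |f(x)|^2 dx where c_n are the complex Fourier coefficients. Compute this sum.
Σ |c_n|^2 = 20

Parseval equates the L^2 energy of f (normalised by 1/(2π)) with the ℓ^2 sum of its Fourier coefficients: (1/(2π)) ∫_0^{2π} |f|^2 = Σ |c_n|^2.
Compute the left side: (1/(2π)) [∫_0^π 6^2 dx + ∫_π^{2π} (-2)^2 dx] = (1/(2π)) · (36π + 4π) = (36 + 4)/2 = 20.
So Σ_{n ∈ Z} |c_n|^2 = 20.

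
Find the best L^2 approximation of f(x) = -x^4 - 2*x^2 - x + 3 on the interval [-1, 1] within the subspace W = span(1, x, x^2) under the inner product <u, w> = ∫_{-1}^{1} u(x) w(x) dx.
g(x) = -20*x^2/7 - x + 108/35

The best approximation g ∈ W is the orthogonal projection of f onto W. Writing g = a_0 + a_1 x + a_2 x^2, the coefficients solve the normal equations G · a = b where
  G_{ij} = <φ_i, φ_j> and b_i = <f, φ_i>, with φ_0 = 1, φ_1 = x, φ_2 = x^2.
G =
  [2, 0, 2/3]
  [0, 2/3, 0]
  [2/3, 0, 2/5],
b = (64/15, -2/3, 32/35).
Solving gives a_0 = 108/35, a_1 = -1, a_2 = -20/7, so
  g(x) = -20*x^2/7 - x + 108/35.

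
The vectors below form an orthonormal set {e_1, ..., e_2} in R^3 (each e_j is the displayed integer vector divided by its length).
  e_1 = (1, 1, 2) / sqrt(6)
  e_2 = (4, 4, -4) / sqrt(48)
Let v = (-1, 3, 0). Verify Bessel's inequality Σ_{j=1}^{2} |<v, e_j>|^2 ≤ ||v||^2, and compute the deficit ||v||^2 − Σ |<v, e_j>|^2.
Σ |<v, e_j>|^2 = 2; ||v||^2 = 10; deficit = 8

Write each e_j = u_j / sqrt(<u_j, u_j>) where u_j is the displayed integer vector. Then <v, e_j> = <v, u_j> / sqrt(<u_j, u_j>), so |<v, e_j>|^2 = <v, u_j>^2 / <u_j, u_j>.
Coefficients: <v, e_1> = 2/sqrt(6), <v, e_2> = 8/sqrt(48).
Square and sum: Σ |<v, e_j>|^2 = 2.
Compute ||v||^2 = v·v = 10.
Deficit = 10 − 2 = 8 ≥ 0, confirming Bessel's inequality. (The deficit equals ||v − Σ <v,e_j> e_j||^2, the squared distance from v to span{e_j}.)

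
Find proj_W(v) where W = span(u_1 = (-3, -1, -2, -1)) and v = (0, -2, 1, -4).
proj_W(v) = (-4/5, -4/15, -8/15, -4/15)

Set up U = [u_1 | ... | u_1] ∈ R^(4×1). The projector onto W = col(U) is P = U (U^T U)^(-1) U^T.
Compute U^T U =
  [15],
and U^T v = (4).
Solve U^T U · c = U^T v for the coefficients: c = (4/15). The projection is proj_W(v) = U c.
Check: (v - proj_W(v)) · u_1 = 0  (should be 0).
Result: proj_W(v) = (-4/5, -4/15, -8/15, -4/15).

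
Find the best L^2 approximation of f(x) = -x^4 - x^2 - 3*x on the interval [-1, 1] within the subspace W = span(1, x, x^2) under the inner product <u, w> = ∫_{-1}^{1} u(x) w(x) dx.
g(x) = -13*x^2/7 - 3*x + 3/35

The best approximation g ∈ W is the orthogonal projection of f onto W. Writing g = a_0 + a_1 x + a_2 x^2, the coefficients solve the normal equations G · a = b where
  G_{ij} = <φ_i, φ_j> and b_i = <f, φ_i>, with φ_0 = 1, φ_1 = x, φ_2 = x^2.
G =
  [2, 0, 2/3]
  [0, 2/3, 0]
  [2/3, 0, 2/5],
b = (-16/15, -2, -24/35).
Solving gives a_0 = 3/35, a_1 = -3, a_2 = -13/7, so
  g(x) = -13*x^2/7 - 3*x + 3/35.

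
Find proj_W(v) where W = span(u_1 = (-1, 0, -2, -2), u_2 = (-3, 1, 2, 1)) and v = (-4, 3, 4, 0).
proj_W(v) = (-33/7, 65/42, 62/21, 59/42)

Set up U = [u_1 | ... | u_2] ∈ R^(4×2). The projector onto W = col(U) is P = U (U^T U)^(-1) U^T.
Compute U^T U =
  [9, -3]
  [-3, 15],
and U^T v = (-4, 23).
Solve U^T U · c = U^T v for the coefficients: c = (1/14, 65/42). The projection is proj_W(v) = U c.
Check: (v - proj_W(v)) · u_1 = 0  (should be 0).
Check: (v - proj_W(v)) · u_2 = 0  (should be 0).
Result: proj_W(v) = (-33/7, 65/42, 62/21, 59/42).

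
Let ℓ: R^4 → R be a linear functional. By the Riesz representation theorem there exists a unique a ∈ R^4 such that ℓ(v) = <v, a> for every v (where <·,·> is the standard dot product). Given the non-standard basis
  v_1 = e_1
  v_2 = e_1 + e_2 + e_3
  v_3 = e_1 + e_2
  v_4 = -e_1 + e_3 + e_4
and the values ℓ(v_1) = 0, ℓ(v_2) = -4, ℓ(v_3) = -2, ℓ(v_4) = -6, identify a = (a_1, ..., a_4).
a = (0, -2, -2, -4)

Write a = (a_1, ..., a_4) in the standard basis. For each basis vector v_i, ℓ(v_i) = <v_i, a> is a linear equation in the a_j's. Collect the n equations into a matrix system V a = ℓ, where row i of V is v_i (expressed in the standard basis). Since V is invertible (lower-triangular with 1s on the diagonal, up to permutation), solve by back-substitution:
  V =
[[1, 0, 0, 0],
 [1, 1, 1, 0],
 [1, 1, 0, 0],
 [-1, 0, 1, 1]]
  V a = (0, -4, -2, -6)
Solving gives a = (0, -2, -2, -4).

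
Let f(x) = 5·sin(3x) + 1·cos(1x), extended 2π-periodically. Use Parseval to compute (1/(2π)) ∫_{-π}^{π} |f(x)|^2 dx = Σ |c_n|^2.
Σ |c_n|^2 = 13

Expand |f|^2 and use orthogonality of {sin(nx), cos(mx)} on [-π, π]:
  ∫_{-π}^{π} sin(nx)^2 dx = π, ∫ cos(mx)^2 dx = π, and cross terms integrate to 0.
So ∫_{-π}^{π} f(x)^2 dx = 5^2 · π + 1^2 · π = (25 + 1)π.
Divide by 2π: (25 + 1)/2 = 13.
By Parseval, this equals Σ |c_n|^2.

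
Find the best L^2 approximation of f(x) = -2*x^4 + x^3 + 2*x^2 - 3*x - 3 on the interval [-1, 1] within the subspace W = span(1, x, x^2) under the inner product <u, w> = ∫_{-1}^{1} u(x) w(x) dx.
g(x) = 2*x^2/7 - 12*x/5 - 99/35

The best approximation g ∈ W is the orthogonal projection of f onto W. Writing g = a_0 + a_1 x + a_2 x^2, the coefficients solve the normal equations G · a = b where
  G_{ij} = <φ_i, φ_j> and b_i = <f, φ_i>, with φ_0 = 1, φ_1 = x, φ_2 = x^2.
G =
  [2, 0, 2/3]
  [0, 2/3, 0]
  [2/3, 0, 2/5],
b = (-82/15, -8/5, -62/35).
Solving gives a_0 = -99/35, a_1 = -12/5, a_2 = 2/7, so
  g(x) = 2*x^2/7 - 12*x/5 - 99/35.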